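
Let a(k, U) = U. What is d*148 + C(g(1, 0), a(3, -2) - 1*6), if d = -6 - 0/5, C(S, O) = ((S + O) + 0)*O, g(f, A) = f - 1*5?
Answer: -792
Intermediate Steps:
g(f, A) = -5 + f (g(f, A) = f - 5 = -5 + f)
C(S, O) = O*(O + S) (C(S, O) = ((O + S) + 0)*O = (O + S)*O = O*(O + S))
d = -6 (d = -6 - 0/5 = -6 - 5*0 = -6 + 0 = -6)
d*148 + C(g(1, 0), a(3, -2) - 1*6) = -6*148 + (-2 - 1*6)*((-2 - 1*6) + (-5 + 1)) = -888 + (-2 - 6)*((-2 - 6) - 4) = -888 - 8*(-8 - 4) = -888 - 8*(-12) = -888 + 96 = -792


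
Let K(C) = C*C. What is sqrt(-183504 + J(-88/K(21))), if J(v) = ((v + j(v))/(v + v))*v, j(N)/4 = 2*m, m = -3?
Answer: 10*I*sqrt(809306)/21 ≈ 428.39*I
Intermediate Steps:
j(N) = -24 (j(N) = 4*(2*(-3)) = 4*(-6) = -24)
K(C) = C**2
J(v) = -12 + v/2 (J(v) = ((v - 24)/(v + v))*v = ((-24 + v)/((2*v)))*v = ((-24 + v)*(1/(2*v)))*v = ((-24 + v)/(2*v))*v = -12 + v/2)
sqrt(-183504 + J(-88/K(21))) = sqrt(-183504 + (-12 + (-88/(21**2))/2)) = sqrt(-183504 + (-12 + (-88/441)/2)) = sqrt(-183504 + (-12 + (-88*1/441)/2)) = sqrt(-183504 + (-12 + (1/2)*(-88/441))) = sqrt(-183504 + (-12 - 44/441)) = sqrt(-183504 - 5336/441) = sqrt(-80930600/441) = 10*I*sqrt(809306)/21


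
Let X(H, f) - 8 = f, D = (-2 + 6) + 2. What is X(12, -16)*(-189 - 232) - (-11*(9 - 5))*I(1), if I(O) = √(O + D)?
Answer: 3368 + 44*√7 ≈ 3484.4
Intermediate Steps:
D = 6 (D = 4 + 2 = 6)
I(O) = √(6 + O) (I(O) = √(O + 6) = √(6 + O))
X(H, f) = 8 + f
X(12, -16)*(-189 - 232) - (-11*(9 - 5))*I(1) = (8 - 16)*(-189 - 232) - (-11*(9 - 5))*√(6 + 1) = -8*(-421) - (-11*4)*√7 = 3368 - (-44)*√7 = 3368 + 44*√7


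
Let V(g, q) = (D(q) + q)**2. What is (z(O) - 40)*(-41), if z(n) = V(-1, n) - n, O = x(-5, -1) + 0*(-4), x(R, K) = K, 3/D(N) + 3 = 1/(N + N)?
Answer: 71422/49 ≈ 1457.6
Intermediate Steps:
D(N) = 3/(-3 + 1/(2*N)) (D(N) = 3/(-3 + 1/(N + N)) = 3/(-3 + 1/(2*N)))
O = -1 (O = -1 + 0*(-4) = -1 + 0 = -1)
V(g, q) = (q - 6*q/(-1 + 6*q))**2 (V(g, q) = (-6*q/(-1 + 6*q) + q)**2 = (q - 6*q/(-1 + 6*q))**2)
z(n) = -n + n**2*(-7 + 6*n)**2/(-1 + 6*n)**2 (z(n) = n**2*(-7 + 6*n)**2/(-1 + 6*n)**2 - n = -n + n**2*(-7 + 6*n)**2/(-1 + 6*n)**2)
(z(O) - 40)*(-41) = ((-1*(-1) + (-1)**2*(-7 + 6*(-1))**2/(-1 + 6*(-1))**2) - 40)*(-41) = ((1 + 1*(-7 - 6)**2/(-1 - 6)**2) - 40)*(-41) = ((1 + 1*(-13)**2/(-7)**2) - 40)*(-41) = ((1 + 1*(1/49)*169) - 40)*(-41) = ((1 + 169/49) - 40)*(-41) = (218/49 - 40)*(-41) = -1742/49*(-41) = 71422/49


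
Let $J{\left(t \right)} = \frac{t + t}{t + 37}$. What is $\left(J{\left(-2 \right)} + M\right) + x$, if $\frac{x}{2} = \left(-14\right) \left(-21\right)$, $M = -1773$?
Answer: $- \frac{41479}{35} \approx -1185.1$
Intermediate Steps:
$J{\left(t \right)} = \frac{2 t}{37 + t}$
$x = 588$ ($x = 2 \left(\left(-14\right) \left(-21\right)\right) = 2 \cdot 294 = 588$)
$\left(J{\left(-2 \right)} + M\right) + x = \left(2 \left(-2\right) \frac{1}{37 - 2} - 1773\right) + 588 = \left(2 \left(-2\right) \frac{1}{35} - 1773\right) + 588 = \left(- \frac{4}{35} - 1773\right) + 588 = - \frac{62059}{35} + 588 = - \frac{41479}{35}$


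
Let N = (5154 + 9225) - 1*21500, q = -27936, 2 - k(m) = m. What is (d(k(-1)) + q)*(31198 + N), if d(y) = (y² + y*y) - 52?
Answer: -673433690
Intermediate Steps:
k(m) = 2 - m
d(y) = -52 + 2*y² (d(y) = (y² + y²) - 52 = 2*y² - 52 = -52 + 2*y²)
N = -7121 (N = 14379 - 21500 = -7121)
(d(k(-1)) + q)*(31198 + N) = ((-52 + 2*(2 - 1*(-1))²) - 27936)*(31198 - 7121) = ((-52 + 2*(2 + 1)²) - 27936)*24077 = ((-52 + 2*3²) - 27936)*24077 = ((-52 + 2*9) - 27936)*24077 = ((-52 + 18) - 27936)*24077 = (-34 - 27936)*24077 = -27970*24077 = -673433690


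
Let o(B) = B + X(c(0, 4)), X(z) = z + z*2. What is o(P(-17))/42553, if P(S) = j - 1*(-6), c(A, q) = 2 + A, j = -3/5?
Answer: 57/212765 ≈ 0.00026790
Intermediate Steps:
j = -⅗ (j = -3*⅕ = -⅗ ≈ -0.60000)
X(z) = 3*z (X(z) = z + 2*z = 3*z)
P(S) = 27/5 (P(S) = -⅗ - 1*(-6) = -⅗ + 6 = 27/5)
o(B) = 6 + B (o(B) = B + 3*(2 + 0) = B + 3*2 = B + 6 = 6 + B)
o(P(-17))/42553 = (6 + 27/5)/42553 = (57/5)*(1/42553) = 57/212765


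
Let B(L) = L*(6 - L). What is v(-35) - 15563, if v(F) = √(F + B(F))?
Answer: -15563 + 7*I*√30 ≈ -15563.0 + 38.341*I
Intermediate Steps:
v(F) = √(F + F*(6 - F))
v(-35) - 15563 = √(-35*(7 - 1*(-35))) - 15563 = √(-35*(7 + 35)) - 15563 = √(-35*42) - 15563 = √(-1470) - 15563 = 7*I*√30 - 15563 = -15563 + 7*I*√30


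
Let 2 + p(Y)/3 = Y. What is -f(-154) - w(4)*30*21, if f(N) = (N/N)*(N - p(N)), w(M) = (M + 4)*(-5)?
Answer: 24886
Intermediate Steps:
p(Y) = -6 + 3*Y
w(M) = -20 - 5*M (w(M) = (4 + M)*(-5) = -20 - 5*M)
f(N) = 6 - 2*N (f(N) = (N/N)*(N - (-6 + 3*N)) = 1*(N + (6 - 3*N)) = 1*(6 - 2*N) = 6 - 2*N)
-f(-154) - w(4)*30*21 = -(6 - 2*(-154)) - (-20 - 5*4)*30*21 = -(6 + 308) - (-20 - 20)*30*21 = -1*314 - (-40*30)*21 = -314 - (-1200)*21 = -314 - 1*(-25200) = -314 + 25200 = 24886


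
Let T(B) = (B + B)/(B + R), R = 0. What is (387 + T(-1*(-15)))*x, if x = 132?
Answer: 51348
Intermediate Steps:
T(B) = 2 (T(B) = (B + B)/(B + 0) = (2*B)/B = 2)
(387 + T(-1*(-15)))*x = (387 + 2)*132 = 389*132 = 51348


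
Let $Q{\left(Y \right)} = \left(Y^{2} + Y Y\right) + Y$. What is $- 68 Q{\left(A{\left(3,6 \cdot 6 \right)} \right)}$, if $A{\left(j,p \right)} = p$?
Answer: $-178704$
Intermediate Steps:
$Q{\left(Y \right)} = Y + 2 Y^{2}$ ($Q{\left(Y \right)} = \left(Y^{2} + Y^{2}\right) + Y = 2 Y^{2} + Y = Y + 2 Y^{2}$)
$- 68 Q{\left(A{\left(3,6 \cdot 6 \right)} \right)} = - 68 \cdot 6 \cdot 6 \left(1 + 2 \cdot 6 \cdot 6\right) = - 68 \cdot 36 \left(1 + 2 \cdot 36\right) = - 68 \cdot 36 \left(1 + 72\right) = - 68 \cdot 36 \cdot 73 = \left(-68\right) 2628 = -178704$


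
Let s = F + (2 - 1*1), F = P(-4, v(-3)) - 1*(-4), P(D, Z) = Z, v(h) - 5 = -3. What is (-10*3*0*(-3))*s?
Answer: 0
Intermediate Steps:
v(h) = 2 (v(h) = 5 - 3 = 2)
F = 6 (F = 2 - 1*(-4) = 2 + 4 = 6)
s = 7 (s = 6 + (2 - 1*1) = 6 + (2 - 1) = 6 + 1 = 7)
(-10*3*0*(-3))*s = -10*3*0*(-3)*7 = -0*(-3)*7 = -10*0*7 = 0*7 = 0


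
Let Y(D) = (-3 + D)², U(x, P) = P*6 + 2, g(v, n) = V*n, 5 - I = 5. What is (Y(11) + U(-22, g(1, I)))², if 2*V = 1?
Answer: 4356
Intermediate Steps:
V = ½ (V = (½)*1 = ½ ≈ 0.50000)
I = 0 (I = 5 - 1*5 = 5 - 5 = 0)
g(v, n) = n/2
U(x, P) = 2 + 6*P (U(x, P) = 6*P + 2 = 2 + 6*P)
(Y(11) + U(-22, g(1, I)))² = ((-3 + 11)² + (2 + 6*((½)*0)))² = (8² + (2 + 6*0))² = (64 + (2 + 0))² = (64 + 2)² = 66² = 4356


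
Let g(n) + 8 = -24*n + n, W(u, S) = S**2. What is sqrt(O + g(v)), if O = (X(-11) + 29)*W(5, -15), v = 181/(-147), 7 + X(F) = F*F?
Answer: 2*sqrt(3549534)/21 ≈ 179.43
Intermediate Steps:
X(F) = -7 + F**2 (X(F) = -7 + F*F = -7 + F**2)
v = -181/147 (v = 181*(-1/147) = -181/147 ≈ -1.2313)
O = 32175 (O = ((-7 + (-11)**2) + 29)*(-15)**2 = ((-7 + 121) + 29)*225 = (114 + 29)*225 = 143*225 = 32175)
g(n) = -8 - 23*n (g(n) = -8 + (-24*n + n) = -8 - 23*n)
sqrt(O + g(v)) = sqrt(32175 + (-8 - 23*(-181/147))) = sqrt(32175 + (-8 + 4163/147)) = sqrt(32175 + 2987/147) = sqrt(4732712/147) = 2*sqrt(3549534)/21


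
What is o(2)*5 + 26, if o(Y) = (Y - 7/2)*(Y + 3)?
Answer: -23/2 ≈ -11.500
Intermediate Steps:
o(Y) = (3 + Y)*(-7/2 + Y) (o(Y) = (Y - 7*½)*(3 + Y) = (Y - 7/2)*(3 + Y) = (-7/2 + Y)*(3 + Y) = (3 + Y)*(-7/2 + Y))
o(2)*5 + 26 = (-21/2 + 2² - ½*2)*5 + 26 = (-21/2 + 4 - 1)*5 + 26 = -15/2*5 + 26 = -75/2 + 26 = -23/2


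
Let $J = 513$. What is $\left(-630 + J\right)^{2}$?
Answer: $13689$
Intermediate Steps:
$\left(-630 + J\right)^{2} = \left(-630 + 513\right)^{2} = \left(-117\right)^{2} = 13689$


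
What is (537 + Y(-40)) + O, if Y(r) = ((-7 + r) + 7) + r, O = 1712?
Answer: 2169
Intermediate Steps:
Y(r) = 2*r (Y(r) = r + r = 2*r)
(537 + Y(-40)) + O = (537 + 2*(-40)) + 1712 = (537 - 80) + 1712 = 457 + 1712 = 2169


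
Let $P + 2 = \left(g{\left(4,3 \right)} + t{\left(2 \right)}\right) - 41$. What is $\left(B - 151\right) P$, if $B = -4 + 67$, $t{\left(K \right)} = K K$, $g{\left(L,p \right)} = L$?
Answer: $3080$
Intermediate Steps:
$t{\left(K \right)} = K^{2}$
$B = 63$
$P = -35$ ($P = -2 - \left(37 - 4\right) = -2 + \left(\left(4 + 4\right) - 41\right) = -2 + \left(8 - 41\right) = -2 - 33 = -35$)
$\left(B - 151\right) P = \left(63 - 151\right) \left(-35\right) = \left(-88\right) \left(-35\right) = 3080$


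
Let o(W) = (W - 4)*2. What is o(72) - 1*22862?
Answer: -22726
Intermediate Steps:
o(W) = -8 + 2*W (o(W) = (-4 + W)*2 = -8 + 2*W)
o(72) - 1*22862 = (-8 + 2*72) - 1*22862 = (-8 + 144) - 22862 = 136 - 22862 = -22726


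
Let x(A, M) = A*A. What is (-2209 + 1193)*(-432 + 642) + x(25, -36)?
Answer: -212735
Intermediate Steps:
x(A, M) = A²
(-2209 + 1193)*(-432 + 642) + x(25, -36) = (-2209 + 1193)*(-432 + 642) + 25² = -1016*210 + 625 = -213360 + 625 = -212735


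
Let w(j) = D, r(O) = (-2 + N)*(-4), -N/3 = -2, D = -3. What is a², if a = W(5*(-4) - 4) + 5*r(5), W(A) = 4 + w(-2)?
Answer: 6241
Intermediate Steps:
N = 6 (N = -3*(-2) = 6)
r(O) = -16 (r(O) = (-2 + 6)*(-4) = 4*(-4) = -16)
w(j) = -3
W(A) = 1 (W(A) = 4 - 3 = 1)
a = -79 (a = 1 + 5*(-16) = 1 - 80 = -79)
a² = (-79)² = 6241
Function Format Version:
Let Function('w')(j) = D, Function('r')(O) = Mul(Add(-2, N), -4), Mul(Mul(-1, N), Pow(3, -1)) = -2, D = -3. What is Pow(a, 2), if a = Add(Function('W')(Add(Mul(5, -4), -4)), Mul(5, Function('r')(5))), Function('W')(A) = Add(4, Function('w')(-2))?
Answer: 6241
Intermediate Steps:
N = 6 (N = Mul(-3, -2) = 6)
Function('r')(O) = -16 (Function('r')(O) = Mul(Add(-2, 6), -4) = Mul(4, -4) = -16)
Function('w')(j) = -3
Function('W')(A) = 1 (Function('W')(A) = Add(4, -3) = 1)
a = -79 (a = Add(1, Mul(5, -16)) = Add(1, -80) = -79)
Pow(a, 2) = Pow(-79, 2) = 6241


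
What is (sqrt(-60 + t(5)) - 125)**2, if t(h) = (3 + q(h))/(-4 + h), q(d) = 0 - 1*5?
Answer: (125 - I*sqrt(62))**2 ≈ 15563.0 - 1968.5*I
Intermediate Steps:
q(d) = -5 (q(d) = 0 - 5 = -5)
t(h) = -2/(-4 + h) (t(h) = (3 - 5)/(-4 + h) = -2/(-4 + h))
(sqrt(-60 + t(5)) - 125)**2 = (sqrt(-60 - 2/(-4 + 5)) - 125)**2 = (sqrt(-60 - 2/1) - 125)**2 = (sqrt(-60 - 2*1) - 125)**2 = (sqrt(-60 - 2) - 125)**2 = (sqrt(-62) - 125)**2 = (I*sqrt(62) - 125)**2 = (-125 + I*sqrt(62))**2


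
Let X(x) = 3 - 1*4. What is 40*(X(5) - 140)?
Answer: -5640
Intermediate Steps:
X(x) = -1 (X(x) = 3 - 4 = -1)
40*(X(5) - 140) = 40*(-1 - 140) = 40*(-141) = -5640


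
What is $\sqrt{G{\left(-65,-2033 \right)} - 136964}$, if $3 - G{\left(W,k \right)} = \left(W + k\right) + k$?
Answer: $i \sqrt{132830} \approx 364.46 i$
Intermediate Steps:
$G{\left(W,k \right)} = 3 - W - 2 k$ ($G{\left(W,k \right)} = 3 - \left(\left(W + k\right) + k\right) = 3 - \left(W + 2 k\right) = 3 - W - 2 k$)
$\sqrt{G{\left(-65,-2033 \right)} - 136964} = \sqrt{\left(3 - -65 - -4066\right) - 136964} = \sqrt{\left(3 + 65 + 4066\right) - 136964} = \sqrt{4134 - 136964} = \sqrt{-132830} = i \sqrt{132830}$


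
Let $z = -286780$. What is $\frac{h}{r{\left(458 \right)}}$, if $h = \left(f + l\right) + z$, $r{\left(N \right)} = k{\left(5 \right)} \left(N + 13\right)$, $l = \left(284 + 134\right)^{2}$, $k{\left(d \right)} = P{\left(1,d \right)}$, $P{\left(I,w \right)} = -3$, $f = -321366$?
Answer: $\frac{48158}{157} \approx 306.74$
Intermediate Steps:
$k{\left(d \right)} = -3$
$l = 174724$ ($l = 418^{2} = 174724$)
$r{\left(N \right)} = -39 - 3 N$ ($r{\left(N \right)} = - 3 \left(N + 13\right) = - 3 \left(13 + N\right) = -39 - 3 N$)
$h = -433422$ ($h = \left(-321366 + 174724\right) - 286780 = -146642 - 286780 = -433422$)
$\frac{h}{r{\left(458 \right)}} = - \frac{433422}{-39 - 1374} = - \frac{433422}{-1413} = \left(-433422\right) \left(- \frac{1}{1413}\right) = \frac{48158}{157}$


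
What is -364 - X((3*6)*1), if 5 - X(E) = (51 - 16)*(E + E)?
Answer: 891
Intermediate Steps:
X(E) = 5 - 70*E (X(E) = 5 - (51 - 16)*(E + E) = 5 - 35*2*E = 5 - 70*E)
-364 - X((3*6)*1) = -364 - (5 - 70*3*6) = -364 - (5 - 1260) = -364 - 1*(-1255) = -364 + 1255 = 891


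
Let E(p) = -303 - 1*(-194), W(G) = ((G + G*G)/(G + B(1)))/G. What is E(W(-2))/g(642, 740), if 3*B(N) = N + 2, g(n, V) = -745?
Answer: 109/745 ≈ 0.14631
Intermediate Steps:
B(N) = ⅔ + N/3 (B(N) = (N + 2)/3 = (2 + N)/3 = ⅔ + N/3)
W(G) = (G + G²)/(G*(1 + G)) (W(G) = ((G + G*G)/(G + (⅔ + (⅓)*1)))/G = ((G + G²)/(G + (⅔ + ⅓)))/G = ((G + G²)/(G + 1))/G = ((G + G²)/(1 + G))/G = (G + G²)/(G*(1 + G)))
E(p) = -109 (E(p) = -303 + 194 = -109)
E(W(-2))/g(642, 740) = -109/(-745) = -109*(-1/745) = 109/745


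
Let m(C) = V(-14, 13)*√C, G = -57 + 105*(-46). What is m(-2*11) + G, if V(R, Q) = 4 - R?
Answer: -4887 + 18*I*√22 ≈ -4887.0 + 84.427*I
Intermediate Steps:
G = -4887 (G = -57 - 4830 = -4887)
m(C) = 18*√C (m(C) = (4 - 1*(-14))*√C = (4 + 14)*√C = 18*√C)
m(-2*11) + G = 18*√(-2*11) - 4887 = 18*√(-22) - 4887 = 18*(I*√22) - 4887 = 18*I*√22 - 4887 = -4887 + 18*I*√22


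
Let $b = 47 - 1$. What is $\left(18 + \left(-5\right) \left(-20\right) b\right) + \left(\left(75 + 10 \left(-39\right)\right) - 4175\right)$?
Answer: $128$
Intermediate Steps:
$b = 46$
$\left(18 + \left(-5\right) \left(-20\right) b\right) + \left(\left(75 + 10 \left(-39\right)\right) - 4175\right) = \left(18 + \left(-5\right) \left(-20\right) 46\right) + \left(\left(75 + 10 \left(-39\right)\right) - 4175\right) = \left(18 + 100 \cdot 46\right) + \left(\left(75 - 390\right) - 4175\right) = \left(18 + 4600\right) - 4490 = 4618 - 4490 = 128$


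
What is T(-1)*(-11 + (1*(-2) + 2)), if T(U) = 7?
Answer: -77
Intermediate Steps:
T(-1)*(-11 + (1*(-2) + 2)) = 7*(-11 + (1*(-2) + 2)) = 7*(-11 + (-2 + 2)) = 7*(-11 + 0) = 7*(-11) = -77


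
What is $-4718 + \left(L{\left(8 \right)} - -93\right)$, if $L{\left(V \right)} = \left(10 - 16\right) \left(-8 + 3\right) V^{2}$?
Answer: $-2705$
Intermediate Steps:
$L{\left(V \right)} = 30 V^{2}$ ($L{\left(V \right)} = \left(-6\right) \left(-5\right) V^{2} = 30 V^{2}$)
$-4718 + \left(L{\left(8 \right)} - -93\right) = -4718 - \left(-93 - 30 \cdot 8^{2}\right) = -4718 + \left(30 \cdot 64 + 93\right) = -4718 + \left(1920 + 93\right) = -4718 + 2013 = -2705$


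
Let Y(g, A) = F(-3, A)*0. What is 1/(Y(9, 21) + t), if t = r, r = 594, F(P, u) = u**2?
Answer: 1/594 ≈ 0.0016835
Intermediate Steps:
Y(g, A) = 0 (Y(g, A) = A**2*0 = 0)
t = 594
1/(Y(9, 21) + t) = 1/(0 + 594) = 1/594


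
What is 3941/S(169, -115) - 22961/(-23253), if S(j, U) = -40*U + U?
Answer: 40878/21905 ≈ 1.8661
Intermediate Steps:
S(j, U) = -39*U
3941/S(169, -115) - 22961/(-23253) = 3941/((-39*(-115))) - 22961/(-23253) = 3941/4485 - 22961*(-1/23253) = 3941*(1/4485) + 22961/23253 = 3941/4485 + 22961/23253 = 40878/21905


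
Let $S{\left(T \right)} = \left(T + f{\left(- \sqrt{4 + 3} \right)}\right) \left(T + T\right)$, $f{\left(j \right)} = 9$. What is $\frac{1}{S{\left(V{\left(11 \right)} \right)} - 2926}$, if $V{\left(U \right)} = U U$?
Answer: $\frac{1}{28534} \approx 3.5046 \cdot 10^{-5}$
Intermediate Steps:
$V{\left(U \right)} = U^{2}$
$S{\left(T \right)} = 2 T \left(9 + T\right)$ ($S{\left(T \right)} = \left(T + 9\right) \left(T + T\right) = \left(9 + T\right) 2 T = 2 T \left(9 + T\right)$)
$\frac{1}{S{\left(V{\left(11 \right)} \right)} - 2926} = \frac{1}{2 \cdot 11^{2} \left(9 + 11^{2}\right) - 2926} = \frac{1}{2 \cdot 121 \left(9 + 121\right) - 2926} = \frac{1}{2 \cdot 121 \cdot 130 - 2926} = \frac{1}{31460 - 2926} = \frac{1}{28534}$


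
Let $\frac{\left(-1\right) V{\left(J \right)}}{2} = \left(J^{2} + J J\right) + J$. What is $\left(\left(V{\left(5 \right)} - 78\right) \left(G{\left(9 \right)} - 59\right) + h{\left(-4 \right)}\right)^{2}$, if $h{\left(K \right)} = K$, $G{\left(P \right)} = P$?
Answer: $88284816$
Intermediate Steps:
$V{\left(J \right)} = - 4 J^{2} - 2 J$ ($V{\left(J \right)} = - 2 \left(\left(J^{2} + J J\right) + J\right) = - 2 \left(\left(J^{2} + J^{2}\right) + J\right) = - 2 \left(2 J^{2} + J\right) = - 2 \left(J + 2 J^{2}\right) = - 4 J^{2} - 2 J$)
$\left(\left(V{\left(5 \right)} - 78\right) \left(G{\left(9 \right)} - 59\right) + h{\left(-4 \right)}\right)^{2} = \left(\left(\left(-2\right) 5 \left(1 + 2 \cdot 5\right) - 78\right) \left(9 - 59\right) - 4\right)^{2} = \left(\left(\left(-2\right) 5 \left(1 + 10\right) - 78\right) \left(-50\right) - 4\right)^{2} = \left(\left(\left(-2\right) 5 \cdot 11 - 78\right) \left(-50\right) - 4\right)^{2} = \left(\left(-110 - 78\right) \left(-50\right) - 4\right)^{2} = \left(\left(-188\right) \left(-50\right) - 4\right)^{2} = \left(9400 - 4\right)^{2} = 9396^{2} = 88284816$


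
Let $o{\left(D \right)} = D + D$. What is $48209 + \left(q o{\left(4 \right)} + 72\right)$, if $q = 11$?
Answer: $48369$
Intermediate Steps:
$o{\left(D \right)} = 2 D$
$48209 + \left(q o{\left(4 \right)} + 72\right) = 48209 + \left(11 \cdot 2 \cdot 4 + 72\right) = 48209 + \left(11 \cdot 8 + 72\right) = 48209 + \left(88 + 72\right) = 48209 + 160 = 48369$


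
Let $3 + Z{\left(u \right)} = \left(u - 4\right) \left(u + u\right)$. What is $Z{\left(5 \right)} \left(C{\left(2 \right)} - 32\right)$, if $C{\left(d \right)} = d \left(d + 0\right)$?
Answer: $-196$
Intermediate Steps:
$Z{\left(u \right)} = -3 + 2 u \left(-4 + u\right)$ ($Z{\left(u \right)} = -3 + \left(u - 4\right) \left(u + u\right) = -3 + \left(-4 + u\right) 2 u = -3 + 2 u \left(-4 + u\right)$)
$C{\left(d \right)} = d^{2}$ ($C{\left(d \right)} = d d = d^{2}$)
$Z{\left(5 \right)} \left(C{\left(2 \right)} - 32\right) = \left(-3 - 40 + 2 \cdot 5^{2}\right) \left(2^{2} - 32\right) = \left(-3 - 40 + 2 \cdot 25\right) \left(4 - 32\right) = \left(-3 - 40 + 50\right) \left(-28\right) = 7 \left(-28\right) = -196$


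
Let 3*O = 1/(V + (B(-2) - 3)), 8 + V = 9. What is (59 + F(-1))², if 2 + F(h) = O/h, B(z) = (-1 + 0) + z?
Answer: 732736/225 ≈ 3256.6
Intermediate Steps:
V = 1 (V = -8 + 9 = 1)
B(z) = -1 + z
O = -1/15 (O = 1/(3*(1 + ((-1 - 2) - 3))) = 1/(3*(1 + (-3 - 3))) = 1/(3*(1 - 6)) = (⅓)/(-5) = (⅓)*(-⅕) = -1/15 ≈ -0.066667)
F(h) = -2 - 1/(15*h)
(59 + F(-1))² = (59 + (-2 - 1/15/(-1)))² = (59 + (-2 - 1/15*(-1)))² = (59 + (-2 + 1/15))² = (59 - 29/15)² = (856/15)² = 732736/225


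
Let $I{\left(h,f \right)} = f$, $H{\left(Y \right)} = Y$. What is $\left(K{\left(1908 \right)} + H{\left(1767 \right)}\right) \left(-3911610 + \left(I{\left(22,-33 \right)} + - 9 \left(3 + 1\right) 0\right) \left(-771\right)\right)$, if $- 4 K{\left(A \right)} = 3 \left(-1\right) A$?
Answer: $-12427962066$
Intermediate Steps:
$K{\left(A \right)} = \frac{3 A}{4}$ ($K{\left(A \right)} = - \frac{3 \left(-1\right) A}{4} = - \frac{\left(-3\right) A}{4} = \frac{3 A}{4}$)
$\left(K{\left(1908 \right)} + H{\left(1767 \right)}\right) \left(-3911610 + \left(I{\left(22,-33 \right)} + - 9 \left(3 + 1\right) 0\right) \left(-771\right)\right) = \left(\frac{3}{4} \cdot 1908 + 1767\right) \left(-3911610 + \left(-33 + - 9 \left(3 + 1\right) 0\right) \left(-771\right)\right) = \left(1431 + 1767\right) \left(-3911610 + \left(-33 + \left(-9\right) 4 \cdot 0\right) \left(-771\right)\right) = 3198 \left(-3911610 + \left(-33 - 0\right) \left(-771\right)\right) = 3198 \left(-3911610 + \left(-33 + 0\right) \left(-771\right)\right) = 3198 \left(-3911610 - -25443\right) = 3198 \left(-3911610 + 25443\right) = 3198 \left(-3886167\right) = -12427962066$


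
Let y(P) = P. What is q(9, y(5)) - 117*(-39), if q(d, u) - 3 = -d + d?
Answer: 4566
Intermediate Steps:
q(d, u) = 3 (q(d, u) = 3 + (-d + d) = 3 + 0 = 3)
q(9, y(5)) - 117*(-39) = 3 - 117*(-39) = 3 + 4563 = 4566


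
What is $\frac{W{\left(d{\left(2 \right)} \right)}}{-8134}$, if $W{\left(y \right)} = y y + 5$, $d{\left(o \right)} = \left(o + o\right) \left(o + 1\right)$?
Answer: $- \frac{149}{8134} \approx -0.018318$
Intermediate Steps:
$d{\left(o \right)} = 2 o \left(1 + o\right)$
$W{\left(y \right)} = 5 + y^{2}$ ($W{\left(y \right)} = y^{2} + 5 = 5 + y^{2}$)
$\frac{W{\left(d{\left(2 \right)} \right)}}{-8134} = \frac{5 + \left(2 \cdot 2 \left(1 + 2\right)\right)^{2}}{-8134} = \left(5 + \left(2 \cdot 2 \cdot 3\right)^{2}\right) \left(- \frac{1}{8134}\right) = \left(5 + 12^{2}\right) \left(- \frac{1}{8134}\right) = \left(5 + 144\right) \left(- \frac{1}{8134}\right) = 149 \left(- \frac{1}{8134}\right) = - \frac{149}{8134}$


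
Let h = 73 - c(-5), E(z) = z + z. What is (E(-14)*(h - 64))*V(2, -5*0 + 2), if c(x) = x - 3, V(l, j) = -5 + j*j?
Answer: 476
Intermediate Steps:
V(l, j) = -5 + j**2
c(x) = -3 + x
E(z) = 2*z
h = 81 (h = 73 - (-3 - 5) = 73 - 1*(-8) = 73 + 8 = 81)
(E(-14)*(h - 64))*V(2, -5*0 + 2) = ((2*(-14))*(81 - 64))*(-5 + (-5*0 + 2)**2) = (-28*17)*(-5 + (0 + 2)**2) = -476*(-5 + 2**2) = -476*(-5 + 4) = -476*(-1) = 476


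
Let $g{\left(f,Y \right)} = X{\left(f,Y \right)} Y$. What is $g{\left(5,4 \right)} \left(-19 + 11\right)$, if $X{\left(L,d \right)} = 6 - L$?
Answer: $-32$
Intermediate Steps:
$g{\left(f,Y \right)} = Y \left(6 - f\right)$ ($g{\left(f,Y \right)} = \left(6 - f\right) Y = Y \left(6 - f\right)$)
$g{\left(5,4 \right)} \left(-19 + 11\right) = 4 \left(6 - 5\right) \left(-19 + 11\right) = 4 \left(6 - 5\right) \left(-8\right) = 4 \cdot 1 \left(-8\right) = 4 \left(-8\right) = -32$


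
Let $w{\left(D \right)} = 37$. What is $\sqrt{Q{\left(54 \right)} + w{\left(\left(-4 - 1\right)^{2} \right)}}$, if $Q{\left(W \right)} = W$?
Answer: $\sqrt{91} \approx 9.5394$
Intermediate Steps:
$\sqrt{Q{\left(54 \right)} + w{\left(\left(-4 - 1\right)^{2} \right)}} = \sqrt{54 + 37} = \sqrt{91}$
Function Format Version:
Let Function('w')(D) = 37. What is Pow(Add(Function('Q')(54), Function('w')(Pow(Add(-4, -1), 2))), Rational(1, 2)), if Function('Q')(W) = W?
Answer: Pow(91, Rational(1, 2)) ≈ 9.5394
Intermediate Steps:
Pow(Add(Function('Q')(54), Function('w')(Pow(Add(-4, -1), 2))), Rational(1, 2)) = Pow(Add(54, 37), Rational(1, 2)) = Pow(91, Rational(1, 2))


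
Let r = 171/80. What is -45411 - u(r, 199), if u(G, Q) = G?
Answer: -3633051/80 ≈ -45413.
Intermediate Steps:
r = 171/80 (r = 171*(1/80) = 171/80 ≈ 2.1375)
-45411 - u(r, 199) = -45411 - 1*171/80 = -45411 - 171/80 = -3633051/80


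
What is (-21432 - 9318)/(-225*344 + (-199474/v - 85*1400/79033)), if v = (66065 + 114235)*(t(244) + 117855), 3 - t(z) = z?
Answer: 1515756424784175000/3815344050966837313 ≈ 0.39728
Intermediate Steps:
t(z) = 3 - z
v = 21205804200 (v = (66065 + 114235)*((3 - 1*244) + 117855) = 180300*((3 - 244) + 117855) = 180300*(-241 + 117855) = 180300*117614 = 21205804200)
(-21432 - 9318)/(-225*344 + (-199474/v - 85*1400/79033)) = (-21432 - 9318)/(-225*344 + (-199474/21205804200 - 85*1400/79033)) = -30750/(-77400 + (-199474*1/21205804200 - 119000*1/79033)) = -30750/(-77400 + (-99737/10602902100 - 7000/4649)) = -30750/(-77400 - 74220778377313/49292891862900) = -30750/(-3815344050966837313/49292891862900) = -30750*(-49292891862900/3815344050966837313) = 1515756424784175000/3815344050966837313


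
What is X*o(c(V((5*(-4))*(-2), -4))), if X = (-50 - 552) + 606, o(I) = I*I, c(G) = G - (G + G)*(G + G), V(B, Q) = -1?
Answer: 100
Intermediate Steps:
c(G) = G - 4*G² (c(G) = G - 2*G*2*G = G - 4*G²)
o(I) = I²
X = 4 (X = -602 + 606 = 4)
X*o(c(V((5*(-4))*(-2), -4))) = 4*(-(1 - 4*(-1)))² = 4*(-(1 + 4))² = 4*(-1*5)² = 4*(-5)² = 4*25 = 100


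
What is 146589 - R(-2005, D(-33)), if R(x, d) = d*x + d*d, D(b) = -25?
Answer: 95839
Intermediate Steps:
R(x, d) = d**2 + d*x (R(x, d) = d*x + d**2 = d**2 + d*x)
146589 - R(-2005, D(-33)) = 146589 - (-25)*(-25 - 2005) = 146589 - (-25)*(-2030) = 146589 - 1*50750 = 146589 - 50750 = 95839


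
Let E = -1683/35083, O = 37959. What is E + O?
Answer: 1331713914/35083 ≈ 37959.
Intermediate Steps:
E = -1683/35083 (E = -1683*1/35083 = -1683/35083 ≈ -0.047972)
E + O = -1683/35083 + 37959 = 1331713914/35083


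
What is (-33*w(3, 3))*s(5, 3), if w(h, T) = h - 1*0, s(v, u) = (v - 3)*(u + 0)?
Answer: -594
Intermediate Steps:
s(v, u) = u*(-3 + v) (s(v, u) = (-3 + v)*u = u*(-3 + v))
w(h, T) = h (w(h, T) = h + 0 = h)
(-33*w(3, 3))*s(5, 3) = (-33*3)*(3*(-3 + 5)) = -297*2 = -99*6 = -594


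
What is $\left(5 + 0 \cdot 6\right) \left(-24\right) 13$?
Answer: $-1560$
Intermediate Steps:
$\left(5 + 0 \cdot 6\right) \left(-24\right) 13 = \left(5 + 0\right) \left(-24\right) 13 = 5 \left(-24\right) 13 = \left(-120\right) 13 = -1560$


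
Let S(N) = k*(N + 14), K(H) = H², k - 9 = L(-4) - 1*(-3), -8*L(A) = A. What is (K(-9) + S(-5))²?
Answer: 149769/4 ≈ 37442.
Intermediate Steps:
L(A) = -A/8
k = 25/2 (k = 9 + (-⅛*(-4) - 1*(-3)) = 9 + (½ + 3) = 9 + 7/2 = 25/2 ≈ 12.500)
S(N) = 175 + 25*N/2 (S(N) = 25*(N + 14)/2 = 25*(14 + N)/2 = 175 + 25*N/2)
(K(-9) + S(-5))² = ((-9)² + (175 + (25/2)*(-5)))² = (81 + (175 - 125/2))² = (81 + 225/2)² = (387/2)² = 149769/4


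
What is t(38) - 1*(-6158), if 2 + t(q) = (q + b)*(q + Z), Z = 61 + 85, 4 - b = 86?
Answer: -1940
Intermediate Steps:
b = -82 (b = 4 - 1*86 = 4 - 86 = -82)
Z = 146
t(q) = -2 + (-82 + q)*(146 + q) (t(q) = -2 + (q - 82)*(q + 146) = -2 + (-82 + q)*(146 + q))
t(38) - 1*(-6158) = (-11974 + 38² + 64*38) - 1*(-6158) = (-11974 + 1444 + 2432) + 6158 = -8098 + 6158 = -1940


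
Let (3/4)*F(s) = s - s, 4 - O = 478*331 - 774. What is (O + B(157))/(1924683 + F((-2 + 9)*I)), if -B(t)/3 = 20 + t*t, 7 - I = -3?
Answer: -77149/641561 ≈ -0.12025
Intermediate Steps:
I = 10 (I = 7 - 1*(-3) = 7 + 3 = 10)
O = -157440 (O = 4 - (478*331 - 774) = 4 - (158218 - 774) = 4 - 1*157444 = 4 - 157444 = -157440)
B(t) = -60 - 3*t**2 (B(t) = -3*(20 + t*t) = -3*(20 + t**2) = -60 - 3*t**2)
F(s) = 0 (F(s) = 4*(s - s)/3 = (4/3)*0 = 0)
(O + B(157))/(1924683 + F((-2 + 9)*I)) = (-157440 + (-60 - 3*157**2))/(1924683 + 0) = (-157440 + (-60 - 3*24649))/1924683 = (-157440 + (-60 - 73947))*(1/1924683) = (-157440 - 74007)*(1/1924683) = -231447*1/1924683 = -77149/641561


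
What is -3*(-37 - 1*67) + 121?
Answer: 433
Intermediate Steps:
-3*(-37 - 1*67) + 121 = -3*(-37 - 67) + 121 = -3*(-104) + 121 = 312 + 121 = 433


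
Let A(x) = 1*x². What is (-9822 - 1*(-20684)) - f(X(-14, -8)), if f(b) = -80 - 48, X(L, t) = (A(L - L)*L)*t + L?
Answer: 10990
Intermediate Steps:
A(x) = x²
X(L, t) = L (X(L, t) = ((L - L)²*L)*t + L = (0²*L)*t + L = (0*L)*t + L = 0*t + L = 0 + L = L)
f(b) = -128
(-9822 - 1*(-20684)) - f(X(-14, -8)) = (-9822 - 1*(-20684)) - 1*(-128) = (-9822 + 20684) + 128 = 10862 + 128 = 10990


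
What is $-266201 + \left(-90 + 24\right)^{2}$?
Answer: $-261845$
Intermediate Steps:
$-266201 + \left(-90 + 24\right)^{2} = -266201 + \left(-66\right)^{2} = -266201 + 4356 = -261845$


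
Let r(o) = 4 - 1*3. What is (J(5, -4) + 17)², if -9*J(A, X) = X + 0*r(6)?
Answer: 24649/81 ≈ 304.31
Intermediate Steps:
r(o) = 1 (r(o) = 4 - 3 = 1)
J(A, X) = -X/9 (J(A, X) = -(X + 0*1)/9 = -(X + 0)/9 = -X/9)
(J(5, -4) + 17)² = (-⅑*(-4) + 17)² = (4/9 + 17)² = (157/9)² = 24649/81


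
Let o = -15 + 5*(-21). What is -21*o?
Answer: 2520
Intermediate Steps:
o = -120 (o = -15 - 105 = -120)
-21*o = -21*(-120) = 2520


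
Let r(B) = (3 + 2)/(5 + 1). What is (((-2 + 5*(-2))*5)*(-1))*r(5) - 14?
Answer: 36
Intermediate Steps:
r(B) = ⅚ (r(B) = 5/6 = 5*(⅙) = ⅚)
(((-2 + 5*(-2))*5)*(-1))*r(5) - 14 = (((-2 + 5*(-2))*5)*(-1))*(⅚) - 14 = (((-2 - 10)*5)*(-1))*(⅚) - 14 = (-12*5*(-1))*(⅚) - 14 = -60*(-1)*(⅚) - 14 = 60*(⅚) - 14 = 50 - 14 = 36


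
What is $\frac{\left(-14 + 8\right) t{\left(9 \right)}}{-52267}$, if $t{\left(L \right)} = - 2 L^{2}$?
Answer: $- \frac{972}{52267} \approx -0.018597$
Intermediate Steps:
$\frac{\left(-14 + 8\right) t{\left(9 \right)}}{-52267} = \frac{\left(-14 + 8\right) \left(- 2 \cdot 9^{2}\right)}{-52267} = - 6 \left(\left(-2\right) 81\right) \left(- \frac{1}{52267}\right) = \left(-6\right) \left(-162\right) \left(- \frac{1}{52267}\right) = 972 \left(- \frac{1}{52267}\right) = - \frac{972}{52267}$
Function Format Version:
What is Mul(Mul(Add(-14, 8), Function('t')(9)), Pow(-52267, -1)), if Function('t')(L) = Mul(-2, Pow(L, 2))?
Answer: Rational(-972, 52267) ≈ -0.018597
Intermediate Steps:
Mul(Mul(Add(-14, 8), Function('t')(9)), Pow(-52267, -1)) = Mul(Mul(Add(-14, 8), Mul(-2, Pow(9, 2))), Pow(-52267, -1)) = Mul(Mul(-6, Mul(-2, 81)), Rational(-1, 52267)) = Mul(Mul(-6, -162), Rational(-1, 52267)) = Mul(972, Rational(-1, 52267)) = Rational(-972, 52267)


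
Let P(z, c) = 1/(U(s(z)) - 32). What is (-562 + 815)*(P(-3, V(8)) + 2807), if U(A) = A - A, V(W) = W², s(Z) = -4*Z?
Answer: 22725219/32 ≈ 7.1016e+5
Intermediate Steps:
U(A) = 0
P(z, c) = -1/32 (P(z, c) = 1/(0 - 32) = 1/(-32) = -1/32)
(-562 + 815)*(P(-3, V(8)) + 2807) = (-562 + 815)*(-1/32 + 2807) = 253*(89823/32) = 22725219/32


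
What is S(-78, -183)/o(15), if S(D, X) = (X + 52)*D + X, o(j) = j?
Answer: 669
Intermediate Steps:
S(D, X) = X + D*(52 + X) (S(D, X) = (52 + X)*D + X = D*(52 + X) + X = X + D*(52 + X))
S(-78, -183)/o(15) = (-183 + 52*(-78) - 78*(-183))/15 = (-183 - 4056 + 14274)*(1/15) = 10035*(1/15) = 669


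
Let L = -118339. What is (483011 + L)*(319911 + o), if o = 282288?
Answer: 219605113728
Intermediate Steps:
(483011 + L)*(319911 + o) = (483011 - 118339)*(319911 + 282288) = 364672*602199 = 219605113728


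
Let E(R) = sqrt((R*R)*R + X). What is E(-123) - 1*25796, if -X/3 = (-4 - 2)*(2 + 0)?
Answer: -25796 + 3*I*sqrt(206759) ≈ -25796.0 + 1364.1*I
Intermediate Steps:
X = 36 (X = -3*(-4 - 2)*(2 + 0) = -(-18)*2 = -3*(-12) = 36)
E(R) = sqrt(36 + R**3) (E(R) = sqrt((R*R)*R + 36) = sqrt(R**2*R + 36) = sqrt(R**3 + 36) = sqrt(36 + R**3))
E(-123) - 1*25796 = sqrt(36 + (-123)**3) - 1*25796 = sqrt(36 - 1860867) - 25796 = sqrt(-1860831) - 25796 = 3*I*sqrt(206759) - 25796 = -25796 + 3*I*sqrt(206759)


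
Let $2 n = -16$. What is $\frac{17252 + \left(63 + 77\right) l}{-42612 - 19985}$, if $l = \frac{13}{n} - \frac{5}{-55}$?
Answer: $- \frac{374819}{1377134} \approx -0.27217$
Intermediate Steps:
$n = -8$ ($n = \frac{1}{2} \left(-16\right) = -8$)
$l = - \frac{135}{88}$ ($l = \frac{13}{-8} - \frac{5}{-55} = 13 \left(- \frac{1}{8}\right) - - \frac{1}{11} = - \frac{13}{8} + \frac{1}{11} = - \frac{135}{88} \approx -1.5341$)
$\frac{17252 + \left(63 + 77\right) l}{-42612 - 19985} = \frac{17252 + \left(63 + 77\right) \left(- \frac{135}{88}\right)}{-42612 - 19985} = \frac{17252 + 140 \left(- \frac{135}{88}\right)}{-62597} = \left(17252 - \frac{4725}{22}\right) \left(- \frac{1}{62597}\right) = \frac{374819}{22} \left(- \frac{1}{62597}\right) = - \frac{374819}{1377134}$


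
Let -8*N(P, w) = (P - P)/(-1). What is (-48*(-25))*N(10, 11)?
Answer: 0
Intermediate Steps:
N(P, w) = 0 (N(P, w) = -(P - P)/(8*(-1)) = -0*(-1) = -⅛*0 = 0)
(-48*(-25))*N(10, 11) = -48*(-25)*0 = 1200*0 = 0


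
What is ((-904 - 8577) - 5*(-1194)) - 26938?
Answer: -30449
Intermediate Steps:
((-904 - 8577) - 5*(-1194)) - 26938 = (-9481 + 5970) - 26938 = -3511 - 26938 = -30449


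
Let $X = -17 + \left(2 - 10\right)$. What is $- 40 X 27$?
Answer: $27000$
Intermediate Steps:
$X = -25$ ($X = -17 - 8 = -25$)
$- 40 X 27 = \left(-40\right) \left(-25\right) 27 = 1000 \cdot 27 = 27000$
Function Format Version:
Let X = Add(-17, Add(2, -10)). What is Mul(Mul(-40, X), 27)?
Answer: 27000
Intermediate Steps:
X = -25 (X = Add(-17, -8) = -25)
Mul(Mul(-40, X), 27) = Mul(Mul(-40, -25), 27) = Mul(1000, 27) = 27000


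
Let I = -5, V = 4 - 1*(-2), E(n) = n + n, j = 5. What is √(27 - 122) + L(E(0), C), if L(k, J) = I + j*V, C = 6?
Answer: 25 + I*√95 ≈ 25.0 + 9.7468*I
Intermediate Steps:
E(n) = 2*n
V = 6 (V = 4 + 2 = 6)
L(k, J) = 25 (L(k, J) = -5 + 5*6 = -5 + 30 = 25)
√(27 - 122) + L(E(0), C) = √(27 - 122) + 25 = √(-95) + 25 = I*√95 + 25 = 25 + I*√95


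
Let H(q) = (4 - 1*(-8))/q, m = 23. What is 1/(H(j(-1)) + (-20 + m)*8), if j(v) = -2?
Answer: 1/18 ≈ 0.055556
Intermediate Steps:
H(q) = 12/q (H(q) = (4 + 8)/q = 12/q)
1/(H(j(-1)) + (-20 + m)*8) = 1/(12/(-2) + (-20 + 23)*8) = 1/(12*(-1/2) + 3*8) = 1/(-6 + 24) = 1/18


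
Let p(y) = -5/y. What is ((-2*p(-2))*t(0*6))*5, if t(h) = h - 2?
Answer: 50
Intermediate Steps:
t(h) = -2 + h
((-2*p(-2))*t(0*6))*5 = ((-(-10)/(-2))*(-2 + 0*6))*5 = ((-(-10)*(-1)/2)*(-2 + 0))*5 = (-2*5/2*(-2))*5 = -5*(-2)*5 = 10*5 = 50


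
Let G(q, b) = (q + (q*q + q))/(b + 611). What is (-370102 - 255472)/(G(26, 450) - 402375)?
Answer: 663734014/426919147 ≈ 1.5547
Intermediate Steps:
G(q, b) = (q² + 2*q)/(611 + b) (G(q, b) = (q + (q² + q))/(611 + b) = (q + (q + q²))/(611 + b) = (q² + 2*q)/(611 + b))
(-370102 - 255472)/(G(26, 450) - 402375) = (-370102 - 255472)/(26*(2 + 26)/(611 + 450) - 402375) = -625574/(26*28/1061 - 402375) = -625574/(26*(1/1061)*28 - 402375) = -625574/(728/1061 - 402375) = -625574/(-426919147/1061) = -625574*(-1061/426919147) = 663734014/426919147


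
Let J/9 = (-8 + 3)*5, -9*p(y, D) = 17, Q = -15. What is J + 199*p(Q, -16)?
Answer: -5408/9 ≈ -600.89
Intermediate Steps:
p(y, D) = -17/9 (p(y, D) = -1/9*17 = -17/9)
J = -225 (J = 9*((-8 + 3)*5) = 9*(-5*5) = 9*(-25) = -225)
J + 199*p(Q, -16) = -225 + 199*(-17/9) = -225 - 3383/9 = -5408/9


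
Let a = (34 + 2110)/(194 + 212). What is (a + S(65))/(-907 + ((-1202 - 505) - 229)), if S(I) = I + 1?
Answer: -14470/577129 ≈ -0.025072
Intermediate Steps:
a = 1072/203 (a = 2144/406 = 2144*(1/406) = 1072/203 ≈ 5.2808)
S(I) = 1 + I
(a + S(65))/(-907 + ((-1202 - 505) - 229)) = (1072/203 + (1 + 65))/(-907 + ((-1202 - 505) - 229)) = (1072/203 + 66)/(-907 + (-1707 - 229)) = 14470/(203*(-907 - 1936)) = (14470/203)/(-2843) = (14470/203)*(-1/2843) = -14470/577129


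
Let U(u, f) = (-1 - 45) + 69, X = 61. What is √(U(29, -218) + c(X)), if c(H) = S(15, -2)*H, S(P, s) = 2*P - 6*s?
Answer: √2585 ≈ 50.843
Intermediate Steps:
S(P, s) = -6*s + 2*P
c(H) = 42*H (c(H) = (-6*(-2) + 2*15)*H = (12 + 30)*H = 42*H)
U(u, f) = 23 (U(u, f) = -46 + 69 = 23)
√(U(29, -218) + c(X)) = √(23 + 42*61) = √(23 + 2562) = √2585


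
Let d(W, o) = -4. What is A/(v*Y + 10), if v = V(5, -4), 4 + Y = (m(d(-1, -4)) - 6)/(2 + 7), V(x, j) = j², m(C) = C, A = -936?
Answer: 4212/323 ≈ 13.040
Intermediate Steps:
Y = -46/9 (Y = -4 + (-4 - 6)/(2 + 7) = -4 - 10/9 = -46/9 ≈ -5.1111)
v = 16 (v = (-4)² = 16)
A/(v*Y + 10) = -936/(16*(-46/9) + 10) = -936/(-736/9 + 10) = -936/(-646/9) = -936*(-9/646) = 4212/323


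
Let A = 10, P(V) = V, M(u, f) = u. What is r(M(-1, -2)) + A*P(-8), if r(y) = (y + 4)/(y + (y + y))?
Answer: -81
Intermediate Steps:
r(y) = (4 + y)/(3*y) (r(y) = (4 + y)/(y + 2*y) = (4 + y)/((3*y)) = (4 + y)*(1/(3*y)) = (4 + y)/(3*y))
r(M(-1, -2)) + A*P(-8) = (⅓)*(4 - 1)/(-1) + 10*(-8) = (⅓)*(-1)*3 - 80 = -1 - 80 = -81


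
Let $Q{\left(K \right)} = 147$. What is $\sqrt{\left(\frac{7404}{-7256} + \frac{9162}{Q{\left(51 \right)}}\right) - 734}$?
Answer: $\frac{i \sqrt{108464623538}}{12698} \approx 25.936 i$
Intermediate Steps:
$\sqrt{\left(\frac{7404}{-7256} + \frac{9162}{Q{\left(51 \right)}}\right) - 734} = \sqrt{\left(\frac{7404}{-7256} + \frac{9162}{147}\right) - 734} = \sqrt{\left(7404 \left(- \frac{1}{7256}\right) + 9162 \cdot \frac{1}{147}\right) - 734} = \sqrt{\left(- \frac{1851}{1814} + \frac{3054}{49}\right) - 734} = \sqrt{\frac{5449257}{88886} - 734} = \sqrt{- \frac{59793067}{88886}} = \frac{i \sqrt{108464623538}}{12698}$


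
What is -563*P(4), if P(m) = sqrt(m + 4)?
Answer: -1126*sqrt(2) ≈ -1592.4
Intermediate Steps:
P(m) = sqrt(4 + m)
-563*P(4) = -563*sqrt(4 + 4) = -1126*sqrt(2)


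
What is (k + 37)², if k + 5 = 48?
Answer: 6400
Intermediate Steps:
k = 43 (k = -5 + 48 = 43)
(k + 37)² = (43 + 37)² = 80² = 6400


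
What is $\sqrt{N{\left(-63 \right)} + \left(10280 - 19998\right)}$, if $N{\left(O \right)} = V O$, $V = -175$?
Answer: $\sqrt{1307} \approx 36.152$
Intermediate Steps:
$N{\left(O \right)} = - 175 O$
$\sqrt{N{\left(-63 \right)} + \left(10280 - 19998\right)} = \sqrt{\left(-175\right) \left(-63\right) + \left(10280 - 19998\right)} = \sqrt{11025 + \left(10280 - 19998\right)} = \sqrt{11025 - 9718} = \sqrt{1307}$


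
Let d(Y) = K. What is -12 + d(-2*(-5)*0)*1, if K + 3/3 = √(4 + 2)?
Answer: -13 + √6 ≈ -10.551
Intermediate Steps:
K = -1 + √6 (K = -1 + √(4 + 2) = -1 + √6 ≈ 1.4495)
d(Y) = -1 + √6
-12 + d(-2*(-5)*0)*1 = -12 + (-1 + √6)*1 = -12 + (-1 + √6) = -13 + √6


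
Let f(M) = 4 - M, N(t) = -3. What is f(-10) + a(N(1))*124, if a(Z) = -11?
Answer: -1350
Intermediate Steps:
f(-10) + a(N(1))*124 = (4 - 1*(-10)) - 11*124 = (4 + 10) - 1364 = 14 - 1364 = -1350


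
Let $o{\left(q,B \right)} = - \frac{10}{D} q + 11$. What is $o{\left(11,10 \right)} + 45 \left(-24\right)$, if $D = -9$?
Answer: $- \frac{9511}{9} \approx -1056.8$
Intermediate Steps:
$o{\left(q,B \right)} = 11 + \frac{10 q}{9}$ ($o{\left(q,B \right)} = - \frac{10}{-9} q + 11 = \left(-10\right) \left(- \frac{1}{9}\right) q + 11 = \frac{10 q}{9} + 11 = 11 + \frac{10 q}{9}$)
$o{\left(11,10 \right)} + 45 \left(-24\right) = \left(11 + \frac{10}{9} \cdot 11\right) + 45 \left(-24\right) = \left(11 + \frac{110}{9}\right) - 1080 = \frac{209}{9} - 1080 = - \frac{9511}{9}$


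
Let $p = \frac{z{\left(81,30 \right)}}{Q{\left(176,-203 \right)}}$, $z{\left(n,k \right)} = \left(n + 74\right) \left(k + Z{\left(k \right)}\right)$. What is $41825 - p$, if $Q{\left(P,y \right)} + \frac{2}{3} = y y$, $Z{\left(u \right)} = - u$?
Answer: $41825$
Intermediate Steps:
$Q{\left(P,y \right)} = - \frac{2}{3} + y^{2}$ ($Q{\left(P,y \right)} = - \frac{2}{3} + y y = - \frac{2}{3} + y^{2}$)
$z{\left(n,k \right)} = 0$ ($z{\left(n,k \right)} = \left(n + 74\right) \left(k - k\right) = \left(74 + n\right) 0 = 0$)
$p = 0$ ($p = \frac{0}{- \frac{2}{3} + \left(-203\right)^{2}} = \frac{0}{- \frac{2}{3} + 41209} = \frac{0}{\frac{123625}{3}} = 0 \cdot \frac{3}{123625} = 0$)
$41825 - p = 41825 - 0 = 41825 + 0 = 41825$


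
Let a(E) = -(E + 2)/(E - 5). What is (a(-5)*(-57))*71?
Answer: 12141/10 ≈ 1214.1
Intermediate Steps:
a(E) = -(2 + E)/(-5 + E)
(a(-5)*(-57))*71 = (((-2 - 1*(-5))/(-5 - 5))*(-57))*71 = (((-2 + 5)/(-10))*(-57))*71 = (-⅒*3*(-57))*71 = -3/10*(-57)*71 = (171/10)*71 = 12141/10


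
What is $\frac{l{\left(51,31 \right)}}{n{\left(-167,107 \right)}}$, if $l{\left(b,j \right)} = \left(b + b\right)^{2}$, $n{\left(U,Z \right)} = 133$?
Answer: $\frac{10404}{133} \approx 78.226$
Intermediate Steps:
$l{\left(b,j \right)} = 4 b^{2}$ ($l{\left(b,j \right)} = \left(2 b\right)^{2} = 4 b^{2}$)
$\frac{l{\left(51,31 \right)}}{n{\left(-167,107 \right)}} = \frac{4 \cdot 51^{2}}{133} = 4 \cdot 2601 \cdot \frac{1}{133} = 10404 \cdot \frac{1}{133} = \frac{10404}{133}$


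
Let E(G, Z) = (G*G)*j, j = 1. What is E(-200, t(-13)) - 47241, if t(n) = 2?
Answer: -7241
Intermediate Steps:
E(G, Z) = G**2 (E(G, Z) = (G*G)*1 = G**2*1 = G**2)
E(-200, t(-13)) - 47241 = (-200)**2 - 47241 = 40000 - 47241 = -7241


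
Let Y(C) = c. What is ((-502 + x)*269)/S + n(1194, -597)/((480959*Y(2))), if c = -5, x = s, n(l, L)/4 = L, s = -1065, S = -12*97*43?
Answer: 1013795926961/120364799340 ≈ 8.4227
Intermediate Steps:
S = -50052 (S = -1164*43 = -50052)
n(l, L) = 4*L
x = -1065
Y(C) = -5
((-502 + x)*269)/S + n(1194, -597)/((480959*Y(2))) = ((-502 - 1065)*269)/(-50052) + (4*(-597))/((480959*(-5))) = -1567*269*(-1/50052) - 2388/(-2404795) = -421523*(-1/50052) - 2388*(-1/2404795) = 421523/50052 + 2388/2404795 = 1013795926961/120364799340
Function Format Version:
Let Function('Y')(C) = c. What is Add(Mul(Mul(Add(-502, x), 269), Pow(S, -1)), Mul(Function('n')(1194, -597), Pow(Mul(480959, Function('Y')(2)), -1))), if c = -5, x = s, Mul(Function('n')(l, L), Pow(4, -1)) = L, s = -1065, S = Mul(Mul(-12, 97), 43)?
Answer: Rational(1013795926961, 120364799340) ≈ 8.4227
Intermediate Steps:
S = -50052 (S = Mul(-1164, 43) = -50052)
Function('n')(l, L) = Mul(4, L)
x = -1065
Function('Y')(C) = -5
Add(Mul(Mul(Add(-502, x), 269), Pow(S, -1)), Mul(Function('n')(1194, -597), Pow(Mul(480959, Function('Y')(2)), -1))) = Add(Mul(Mul(Add(-502, -1065), 269), Pow(-50052, -1)), Mul(Mul(4, -597), Pow(Mul(480959, -5), -1))) = Add(Mul(Mul(-1567, 269), Rational(-1, 50052)), Mul(-2388, Pow(-2404795, -1))) = Add(Mul(-421523, Rational(-1, 50052)), Mul(-2388, Rational(-1, 2404795))) = Add(Rational(421523, 50052), Rational(2388, 2404795)) = Rational(1013795926961, 120364799340)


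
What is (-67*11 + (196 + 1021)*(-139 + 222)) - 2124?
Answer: 98150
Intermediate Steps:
(-67*11 + (196 + 1021)*(-139 + 222)) - 2124 = (-737 + 1217*83) - 2124 = (-737 + 101011) - 2124 = 100274 - 2124 = 98150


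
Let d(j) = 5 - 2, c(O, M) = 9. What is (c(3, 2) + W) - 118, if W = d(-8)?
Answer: -106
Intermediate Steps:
d(j) = 3
W = 3
(c(3, 2) + W) - 118 = (9 + 3) - 118 = 12 - 118 = -106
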